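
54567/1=54567= 54567.00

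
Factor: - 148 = -2^2*37^1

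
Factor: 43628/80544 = 13/24 = 2^( - 3 )*3^(-1 )*13^1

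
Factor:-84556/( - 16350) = 2^1*3^( - 1 )*5^( - 2 )*109^ ( - 1) * 21139^1 = 42278/8175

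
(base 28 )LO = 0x264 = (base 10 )612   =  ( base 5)4422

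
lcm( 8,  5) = 40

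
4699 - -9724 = 14423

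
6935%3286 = 363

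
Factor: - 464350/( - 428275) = 2^1*251^1 * 463^ ( - 1) = 502/463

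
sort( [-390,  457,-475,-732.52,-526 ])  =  [-732.52, - 526, - 475,-390,457 ]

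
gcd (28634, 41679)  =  1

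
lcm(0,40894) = 0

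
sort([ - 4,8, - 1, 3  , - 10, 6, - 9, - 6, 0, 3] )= [ - 10, - 9, - 6, - 4, - 1, 0 , 3,3,  6, 8]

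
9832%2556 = 2164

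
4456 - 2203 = 2253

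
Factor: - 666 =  - 2^1*3^2*37^1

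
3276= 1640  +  1636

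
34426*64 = 2203264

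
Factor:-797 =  - 797^1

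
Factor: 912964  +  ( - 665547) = 401^1*617^1 = 247417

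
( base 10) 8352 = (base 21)IJF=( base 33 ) 7M3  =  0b10000010100000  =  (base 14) 3088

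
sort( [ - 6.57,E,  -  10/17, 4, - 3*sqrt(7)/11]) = [  -  6.57, - 3*sqrt (7)/11, - 10/17,E, 4 ] 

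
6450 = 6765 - 315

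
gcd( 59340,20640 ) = 2580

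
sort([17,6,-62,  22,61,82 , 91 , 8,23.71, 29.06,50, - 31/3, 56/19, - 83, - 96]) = [ - 96,-83, - 62, - 31/3, 56/19, 6,8,17, 22,23.71, 29.06,50,61,82,91 ] 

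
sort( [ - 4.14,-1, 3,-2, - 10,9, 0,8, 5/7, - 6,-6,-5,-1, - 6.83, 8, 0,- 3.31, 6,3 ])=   [ - 10  , - 6.83, - 6,- 6, -5 , - 4.14,  -  3.31, - 2,-1 ,  -  1, 0,0, 5/7,3, 3, 6, 8, 8, 9]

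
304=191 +113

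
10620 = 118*90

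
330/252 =1 + 13/42= 1.31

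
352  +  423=775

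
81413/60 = 1356 + 53/60 = 1356.88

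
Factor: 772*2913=2^2*3^1*193^1*971^1= 2248836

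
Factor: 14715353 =17^1*865609^1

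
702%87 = 6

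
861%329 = 203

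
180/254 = 90/127 = 0.71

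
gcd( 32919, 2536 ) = 1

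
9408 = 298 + 9110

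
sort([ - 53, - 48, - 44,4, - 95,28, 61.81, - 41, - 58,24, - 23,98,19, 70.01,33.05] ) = [ - 95, - 58, - 53, - 48 , - 44,- 41,-23,4,19,24,28,33.05,61.81,70.01,  98 ]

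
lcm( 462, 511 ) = 33726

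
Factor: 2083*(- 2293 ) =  - 4776319 = - 2083^1*2293^1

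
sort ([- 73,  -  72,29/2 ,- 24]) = [  -  73,-72, - 24,29/2] 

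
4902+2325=7227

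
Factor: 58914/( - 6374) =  - 3^3*1091^1*3187^( - 1 )= - 29457/3187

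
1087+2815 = 3902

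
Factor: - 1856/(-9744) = 4/21 = 2^2*3^( - 1 )*7^ (-1) 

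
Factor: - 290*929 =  - 269410 = - 2^1 * 5^1*29^1*929^1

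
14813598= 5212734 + 9600864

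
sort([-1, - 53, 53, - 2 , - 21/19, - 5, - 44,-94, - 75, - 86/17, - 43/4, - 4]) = [ - 94, - 75, - 53, - 44, - 43/4 , - 86/17, - 5, - 4, - 2, - 21/19, -1, 53 ]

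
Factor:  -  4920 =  - 2^3*3^1*5^1 * 41^1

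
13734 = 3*4578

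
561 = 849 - 288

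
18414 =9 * 2046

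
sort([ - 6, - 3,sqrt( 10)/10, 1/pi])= [ - 6, - 3,sqrt( 10)/10, 1/pi] 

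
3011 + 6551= 9562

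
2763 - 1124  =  1639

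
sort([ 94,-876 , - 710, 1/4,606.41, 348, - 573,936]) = [- 876,-710,-573,1/4,94,348,606.41 , 936]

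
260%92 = 76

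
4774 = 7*682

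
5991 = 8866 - 2875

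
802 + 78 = 880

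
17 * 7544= 128248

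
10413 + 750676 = 761089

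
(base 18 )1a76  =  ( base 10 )9204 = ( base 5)243304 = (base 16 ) 23F4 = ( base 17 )1EE7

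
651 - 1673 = - 1022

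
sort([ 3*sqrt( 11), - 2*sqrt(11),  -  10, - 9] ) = [ - 10, - 9,- 2*sqrt(11 ),  3 * sqrt( 11)] 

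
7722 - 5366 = 2356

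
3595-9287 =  - 5692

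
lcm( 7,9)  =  63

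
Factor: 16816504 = 2^3 * 1373^1*1531^1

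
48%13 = 9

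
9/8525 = 9/8525= 0.00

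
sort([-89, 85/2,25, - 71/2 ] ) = [  -  89 , - 71/2,25,85/2]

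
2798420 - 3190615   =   - 392195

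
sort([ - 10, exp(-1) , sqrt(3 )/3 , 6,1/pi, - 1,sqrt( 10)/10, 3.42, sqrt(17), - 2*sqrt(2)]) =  [ - 10, - 2 * sqrt(2), - 1,sqrt( 10 )/10,1/pi , exp( - 1 ),sqrt(3)/3,3.42,sqrt( 17),6]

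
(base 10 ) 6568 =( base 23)c9d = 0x19a8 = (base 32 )6d8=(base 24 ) B9G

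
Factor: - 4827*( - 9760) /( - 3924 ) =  - 3925960/327 = - 2^3*3^ ( - 1)*5^1 * 61^1*109^( - 1)*1609^1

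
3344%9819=3344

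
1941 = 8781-6840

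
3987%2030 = 1957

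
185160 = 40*4629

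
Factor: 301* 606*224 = 40858944 = 2^6 * 3^1*7^2*43^1*101^1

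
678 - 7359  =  -6681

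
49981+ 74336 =124317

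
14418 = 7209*2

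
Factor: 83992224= 2^5*3^1*874919^1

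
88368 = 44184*2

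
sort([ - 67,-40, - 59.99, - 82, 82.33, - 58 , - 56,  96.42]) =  [ - 82, - 67, - 59.99,  -  58, - 56, - 40,82.33,96.42]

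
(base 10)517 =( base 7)1336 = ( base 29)HO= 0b1000000101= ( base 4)20011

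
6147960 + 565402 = 6713362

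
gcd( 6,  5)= 1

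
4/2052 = 1/513 = 0.00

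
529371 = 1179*449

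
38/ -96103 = -38/96103 = - 0.00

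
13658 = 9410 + 4248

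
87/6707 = 87/6707 = 0.01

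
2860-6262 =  - 3402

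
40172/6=6695 + 1/3=6695.33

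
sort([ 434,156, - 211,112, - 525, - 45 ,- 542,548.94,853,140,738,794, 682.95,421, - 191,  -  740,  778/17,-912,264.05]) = [-912, - 740 , - 542, - 525, - 211,  -  191, - 45,778/17,112,140, 156,264.05,421, 434,548.94,682.95,738,794,853 ]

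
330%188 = 142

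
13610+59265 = 72875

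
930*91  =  84630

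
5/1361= 5/1361 = 0.00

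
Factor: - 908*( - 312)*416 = 2^10*3^1*13^2*227^1 = 117851136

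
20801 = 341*61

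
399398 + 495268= 894666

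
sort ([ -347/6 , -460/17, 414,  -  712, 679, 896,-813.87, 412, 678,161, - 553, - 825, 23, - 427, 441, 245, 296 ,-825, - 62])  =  [ - 825, - 825, - 813.87,  -  712, - 553, - 427, - 62, - 347/6, - 460/17,  23, 161, 245, 296,412, 414, 441, 678 , 679,  896 ] 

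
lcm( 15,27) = 135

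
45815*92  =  4214980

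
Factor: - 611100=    - 2^2*3^2*5^2*7^1*97^1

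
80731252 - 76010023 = 4721229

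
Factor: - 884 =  - 2^2 * 13^1*17^1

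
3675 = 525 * 7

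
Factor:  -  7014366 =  - 2^1 * 3^2*389687^1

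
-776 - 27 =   -  803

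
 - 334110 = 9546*( - 35)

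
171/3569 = 171/3569  =  0.05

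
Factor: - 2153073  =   - 3^1*13^1*55207^1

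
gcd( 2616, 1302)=6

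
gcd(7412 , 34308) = 4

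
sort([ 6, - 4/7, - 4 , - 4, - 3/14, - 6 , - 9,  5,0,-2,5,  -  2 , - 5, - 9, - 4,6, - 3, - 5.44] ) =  [ - 9, - 9,- 6, -5.44, - 5, - 4 , - 4, - 4 ,  -  3, - 2, - 2, - 4/7, - 3/14,0,5, 5 , 6 , 6 ]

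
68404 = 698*98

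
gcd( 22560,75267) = 3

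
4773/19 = 251+4/19 = 251.21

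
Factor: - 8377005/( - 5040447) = 5^1*7^1 *13^1*17^1*19^2*1680149^( - 1) = 2792335/1680149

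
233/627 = 233/627= 0.37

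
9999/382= 26 + 67/382=26.18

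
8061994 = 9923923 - 1861929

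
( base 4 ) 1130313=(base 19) g8f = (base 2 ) 1011100110111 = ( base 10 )5943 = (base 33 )5F3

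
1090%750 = 340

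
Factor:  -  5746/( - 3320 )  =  2873/1660 = 2^( - 2)*5^( - 1 )*13^2*17^1*83^( - 1) 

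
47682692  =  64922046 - 17239354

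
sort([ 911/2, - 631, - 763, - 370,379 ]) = [-763,- 631, - 370,379, 911/2] 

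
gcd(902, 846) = 2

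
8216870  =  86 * 95545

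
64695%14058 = 8463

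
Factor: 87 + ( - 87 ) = 0 = 0^1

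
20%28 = 20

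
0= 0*80641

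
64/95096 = 8/11887 = 0.00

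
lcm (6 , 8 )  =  24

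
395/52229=395/52229 = 0.01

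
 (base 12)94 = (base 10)112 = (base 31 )3j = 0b1110000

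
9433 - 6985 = 2448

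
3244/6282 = 1622/3141= 0.52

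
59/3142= 59/3142  =  0.02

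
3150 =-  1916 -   -  5066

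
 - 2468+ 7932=5464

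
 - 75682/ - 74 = 1022+ 27/37= 1022.73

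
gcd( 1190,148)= 2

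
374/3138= 187/1569  =  0.12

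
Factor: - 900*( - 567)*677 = 345473100 = 2^2 * 3^6*5^2*7^1 * 677^1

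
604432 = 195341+409091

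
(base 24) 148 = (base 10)680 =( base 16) 2A8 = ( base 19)1GF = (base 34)K0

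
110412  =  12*9201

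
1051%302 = 145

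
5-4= 1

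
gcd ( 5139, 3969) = 9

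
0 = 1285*0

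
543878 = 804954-261076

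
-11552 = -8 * 1444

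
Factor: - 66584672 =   -  2^5*7^1*11^1*61^1*443^1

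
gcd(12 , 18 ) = 6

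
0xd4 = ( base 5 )1322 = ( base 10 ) 212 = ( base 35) 62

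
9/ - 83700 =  - 1/9300 = -0.00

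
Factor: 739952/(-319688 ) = -2^1*89^(- 1)*103^1 = - 206/89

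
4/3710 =2/1855=0.00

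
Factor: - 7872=- 2^6 * 3^1*41^1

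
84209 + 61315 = 145524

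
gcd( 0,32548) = 32548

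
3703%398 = 121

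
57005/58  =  57005/58  =  982.84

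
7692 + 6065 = 13757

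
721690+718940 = 1440630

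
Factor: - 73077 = - 3^1*24359^1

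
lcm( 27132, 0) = 0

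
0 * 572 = 0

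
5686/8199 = 5686/8199 = 0.69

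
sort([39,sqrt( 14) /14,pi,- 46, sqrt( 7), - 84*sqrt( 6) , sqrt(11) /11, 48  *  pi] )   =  [ - 84*sqrt(6), - 46, sqrt( 14)/14, sqrt( 11 ) /11, sqrt(7), pi,39, 48*pi] 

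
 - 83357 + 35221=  - 48136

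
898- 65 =833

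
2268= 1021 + 1247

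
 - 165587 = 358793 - 524380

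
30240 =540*56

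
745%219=88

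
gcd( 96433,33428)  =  1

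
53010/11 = 4819 + 1/11 = 4819.09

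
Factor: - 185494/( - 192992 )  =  2^(  -  4)*37^ ( - 1) * 569^1 = 569/592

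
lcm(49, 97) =4753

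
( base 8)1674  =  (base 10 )956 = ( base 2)1110111100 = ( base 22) 1la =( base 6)4232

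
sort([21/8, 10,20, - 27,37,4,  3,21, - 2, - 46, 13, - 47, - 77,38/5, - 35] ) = [ - 77, - 47 , - 46,-35, - 27, - 2 , 21/8,3,4, 38/5,10,13,20, 21,37] 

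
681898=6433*106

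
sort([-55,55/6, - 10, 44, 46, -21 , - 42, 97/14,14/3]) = [ - 55,-42, - 21 ,-10, 14/3,97/14,55/6, 44, 46 ] 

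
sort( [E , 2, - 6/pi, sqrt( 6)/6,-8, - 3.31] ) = [ - 8, - 3.31, - 6/pi, sqrt( 6)/6,2, E ]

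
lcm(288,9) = 288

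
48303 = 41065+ 7238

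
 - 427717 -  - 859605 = 431888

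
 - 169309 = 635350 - 804659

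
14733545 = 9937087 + 4796458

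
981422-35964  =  945458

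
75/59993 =75/59993 = 0.00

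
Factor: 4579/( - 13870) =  -2^ ( - 1 ) *5^( - 1 )*73^(  -  1) * 241^1 = - 241/730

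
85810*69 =5920890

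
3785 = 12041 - 8256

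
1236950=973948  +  263002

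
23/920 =1/40 = 0.03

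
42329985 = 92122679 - 49792694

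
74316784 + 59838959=134155743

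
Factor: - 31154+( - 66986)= -2^2*5^1 * 7^1*701^1  =  -98140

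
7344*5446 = 39995424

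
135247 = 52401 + 82846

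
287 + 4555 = 4842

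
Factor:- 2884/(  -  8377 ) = 2^2*7^1*103^1 *8377^(-1 )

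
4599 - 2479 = 2120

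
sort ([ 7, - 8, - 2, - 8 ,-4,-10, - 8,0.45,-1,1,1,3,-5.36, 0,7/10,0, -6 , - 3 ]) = [ - 10, - 8,-8,-8, - 6 , - 5.36 , - 4,-3, - 2, - 1, 0,0, 0.45,  7/10,1,1, 3, 7 ]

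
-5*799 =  -3995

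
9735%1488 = 807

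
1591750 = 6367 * 250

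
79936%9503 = 3912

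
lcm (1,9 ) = 9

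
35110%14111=6888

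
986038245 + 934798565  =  1920836810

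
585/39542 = 585/39542 =0.01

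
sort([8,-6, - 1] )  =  [ - 6, - 1 , 8] 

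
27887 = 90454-62567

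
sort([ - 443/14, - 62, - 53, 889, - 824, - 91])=[ - 824, - 91, - 62, - 53,- 443/14, 889 ] 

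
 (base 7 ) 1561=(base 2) 1001110111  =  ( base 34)ij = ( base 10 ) 631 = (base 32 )JN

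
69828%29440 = 10948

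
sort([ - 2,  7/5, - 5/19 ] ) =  [  -  2, - 5/19,  7/5]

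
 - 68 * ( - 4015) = 273020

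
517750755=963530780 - 445780025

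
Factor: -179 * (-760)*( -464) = - 2^7*5^1*19^1*29^1*179^1 = - 63122560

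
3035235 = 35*86721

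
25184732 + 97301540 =122486272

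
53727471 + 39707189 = 93434660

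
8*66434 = 531472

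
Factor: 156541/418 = 749/2 = 2^(- 1)*7^1 * 107^1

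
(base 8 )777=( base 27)ip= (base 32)FV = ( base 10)511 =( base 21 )137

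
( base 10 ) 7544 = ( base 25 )C1J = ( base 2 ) 1110101111000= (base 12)4448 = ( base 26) B44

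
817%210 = 187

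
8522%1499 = 1027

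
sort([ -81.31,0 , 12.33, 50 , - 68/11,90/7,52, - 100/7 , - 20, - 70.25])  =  [-81.31, - 70.25, - 20, - 100/7,-68/11, 0,12.33,90/7,50, 52 ] 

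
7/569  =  7/569 = 0.01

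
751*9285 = 6973035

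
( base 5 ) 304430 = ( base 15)2E60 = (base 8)23406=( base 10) 9990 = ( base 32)9O6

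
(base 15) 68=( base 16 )62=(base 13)77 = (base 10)98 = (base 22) 4a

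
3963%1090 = 693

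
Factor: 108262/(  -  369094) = -7^1*37^1*883^( - 1 ) = - 259/883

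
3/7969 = 3/7969 = 0.00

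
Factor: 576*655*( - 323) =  - 2^6*3^2*5^1*17^1*19^1 * 131^1=- 121861440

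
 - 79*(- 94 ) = 7426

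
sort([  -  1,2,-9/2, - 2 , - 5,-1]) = [ - 5, - 9/2,  -  2, - 1 , - 1 , 2]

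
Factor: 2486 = 2^1*11^1*113^1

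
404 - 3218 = -2814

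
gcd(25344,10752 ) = 768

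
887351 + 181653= 1069004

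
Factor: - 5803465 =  - 5^1*271^1*4283^1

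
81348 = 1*81348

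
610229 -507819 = 102410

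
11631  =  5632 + 5999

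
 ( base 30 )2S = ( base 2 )1011000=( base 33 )2m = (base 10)88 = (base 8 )130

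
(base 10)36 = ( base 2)100100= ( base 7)51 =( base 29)17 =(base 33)13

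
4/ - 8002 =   -  1+ 3999/4001 = -0.00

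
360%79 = 44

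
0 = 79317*0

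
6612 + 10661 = 17273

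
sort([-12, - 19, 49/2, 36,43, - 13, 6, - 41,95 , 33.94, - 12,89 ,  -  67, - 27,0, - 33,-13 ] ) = [ - 67, - 41,-33,  -  27,-19 , - 13, - 13, - 12, - 12 , 0,  6,49/2, 33.94,  36,43, 89,95]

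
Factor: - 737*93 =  - 3^1 * 11^1*31^1*67^1 = -  68541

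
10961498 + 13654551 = 24616049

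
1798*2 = 3596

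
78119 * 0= 0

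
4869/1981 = 2 + 907/1981=   2.46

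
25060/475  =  52 + 72/95= 52.76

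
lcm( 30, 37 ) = 1110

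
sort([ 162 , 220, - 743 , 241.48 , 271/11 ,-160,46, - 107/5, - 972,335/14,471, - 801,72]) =[  -  972, - 801, - 743, - 160,-107/5,335/14,271/11,46,72,  162 , 220,241.48, 471]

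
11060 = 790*14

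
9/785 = 9/785 =0.01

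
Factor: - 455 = - 5^1*7^1*13^1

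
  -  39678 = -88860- -49182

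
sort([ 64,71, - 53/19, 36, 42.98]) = [-53/19, 36, 42.98,64,  71 ] 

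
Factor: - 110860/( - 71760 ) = 241/156 = 2^(-2 )*3^( - 1) * 13^(-1)*241^1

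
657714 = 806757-149043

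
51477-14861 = 36616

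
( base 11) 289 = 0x153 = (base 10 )339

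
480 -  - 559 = 1039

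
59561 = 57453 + 2108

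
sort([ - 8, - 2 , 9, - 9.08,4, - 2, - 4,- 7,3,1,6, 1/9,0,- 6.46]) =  [ - 9.08, - 8, - 7, - 6.46 , -4,-2, - 2, 0,1/9,1,3,4, 6,9]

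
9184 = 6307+2877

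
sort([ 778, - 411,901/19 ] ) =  [ - 411 , 901/19,778] 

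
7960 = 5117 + 2843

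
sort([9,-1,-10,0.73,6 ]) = [ -10, - 1,0.73, 6,9]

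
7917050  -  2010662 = 5906388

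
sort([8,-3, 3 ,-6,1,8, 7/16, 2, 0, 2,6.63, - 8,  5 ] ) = [ - 8,-6,-3, 0, 7/16, 1, 2, 2 , 3 , 5, 6.63, 8, 8 ] 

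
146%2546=146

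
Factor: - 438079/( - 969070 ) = 2^( - 1 )*5^( - 1)*281^1 * 1559^1*96907^( - 1 ) 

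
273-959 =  - 686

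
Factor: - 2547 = -3^2 * 283^1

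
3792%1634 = 524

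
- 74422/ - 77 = 74422/77 = 966.52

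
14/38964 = 7/19482 = 0.00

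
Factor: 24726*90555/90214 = 3^2*5^1*13^1*43^( -1)* 317^1*1049^( - 1)*6037^1=1119531465/45107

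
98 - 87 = 11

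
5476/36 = 152+1/9=152.11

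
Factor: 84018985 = 5^1*73^1* 230189^1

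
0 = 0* 10886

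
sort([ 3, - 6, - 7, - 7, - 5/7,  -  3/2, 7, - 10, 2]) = [ - 10,  -  7, - 7 ,- 6, - 3/2, - 5/7,2,3,7] 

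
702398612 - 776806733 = -74408121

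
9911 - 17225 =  - 7314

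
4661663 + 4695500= 9357163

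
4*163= 652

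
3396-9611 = -6215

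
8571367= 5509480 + 3061887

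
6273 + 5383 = 11656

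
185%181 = 4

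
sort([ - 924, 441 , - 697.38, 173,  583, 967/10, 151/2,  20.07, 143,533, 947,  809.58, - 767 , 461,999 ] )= [ - 924, - 767,  -  697.38,20.07, 151/2, 967/10, 143 , 173, 441,461 , 533, 583,809.58, 947,999]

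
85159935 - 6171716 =78988219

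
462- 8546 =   -  8084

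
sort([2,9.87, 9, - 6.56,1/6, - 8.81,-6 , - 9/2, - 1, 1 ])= [ - 8.81, - 6.56, - 6, - 9/2, - 1,1/6, 1, 2, 9, 9.87] 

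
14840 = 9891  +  4949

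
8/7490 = 4/3745 = 0.00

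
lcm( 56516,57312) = 4069152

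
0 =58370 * 0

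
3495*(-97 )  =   - 339015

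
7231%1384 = 311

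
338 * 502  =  169676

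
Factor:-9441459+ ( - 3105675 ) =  - 12547134 = -  2^1*3^2 * 697063^1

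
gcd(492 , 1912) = 4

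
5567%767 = 198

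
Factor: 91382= 2^1*45691^1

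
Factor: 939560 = 2^3 * 5^1*83^1*283^1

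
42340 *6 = 254040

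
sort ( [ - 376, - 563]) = [-563,- 376] 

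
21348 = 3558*6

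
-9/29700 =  - 1/3300 = - 0.00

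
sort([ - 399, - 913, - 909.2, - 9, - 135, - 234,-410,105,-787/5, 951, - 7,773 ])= [ - 913, - 909.2 ,-410,  -  399, - 234, - 787/5,-135 , - 9, - 7,105,773,951 ] 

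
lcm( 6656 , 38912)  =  505856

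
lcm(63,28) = 252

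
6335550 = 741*8550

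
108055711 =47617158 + 60438553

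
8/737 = 8/737 = 0.01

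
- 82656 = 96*( - 861)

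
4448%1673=1102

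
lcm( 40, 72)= 360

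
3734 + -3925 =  - 191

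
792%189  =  36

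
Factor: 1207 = 17^1*71^1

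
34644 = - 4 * ( - 8661)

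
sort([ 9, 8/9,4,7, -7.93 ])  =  [-7.93,8/9,4,7,9] 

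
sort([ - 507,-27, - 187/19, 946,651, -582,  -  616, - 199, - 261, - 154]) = [ - 616, - 582 ,- 507, -261, - 199, - 154, - 27, - 187/19, 651, 946]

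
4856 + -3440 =1416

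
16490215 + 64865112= 81355327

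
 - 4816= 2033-6849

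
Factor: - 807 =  - 3^1*269^1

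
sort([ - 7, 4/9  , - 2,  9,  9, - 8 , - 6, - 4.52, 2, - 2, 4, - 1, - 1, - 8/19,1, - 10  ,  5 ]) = [ - 10,-8, - 7, - 6, - 4.52, - 2, - 2, - 1, - 1, - 8/19,4/9,1,  2,4,  5,9,9 ] 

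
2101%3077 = 2101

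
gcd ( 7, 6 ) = 1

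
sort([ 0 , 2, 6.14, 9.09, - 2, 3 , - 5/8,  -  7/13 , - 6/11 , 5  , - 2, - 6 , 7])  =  [ - 6 , - 2 , - 2,-5/8, - 6/11 , - 7/13 , 0 , 2 , 3, 5 , 6.14, 7,9.09 ]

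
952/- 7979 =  - 952/7979 = -  0.12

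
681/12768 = 227/4256 = 0.05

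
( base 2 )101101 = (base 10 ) 45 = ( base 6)113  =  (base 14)33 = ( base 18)29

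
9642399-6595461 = 3046938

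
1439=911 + 528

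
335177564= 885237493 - 550059929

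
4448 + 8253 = 12701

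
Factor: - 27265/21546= - 205/162 = - 2^( - 1)*3^( - 4) * 5^1 * 41^1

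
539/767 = 539/767 = 0.70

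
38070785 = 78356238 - 40285453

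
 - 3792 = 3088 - 6880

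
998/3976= 499/1988 = 0.25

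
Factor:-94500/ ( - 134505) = 300/427 = 2^2 * 3^1*5^2* 7^( - 1)*61^( - 1)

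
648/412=1+59/103 =1.57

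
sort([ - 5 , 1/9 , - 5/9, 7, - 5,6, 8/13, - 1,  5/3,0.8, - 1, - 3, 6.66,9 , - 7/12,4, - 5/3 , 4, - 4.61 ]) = [ - 5, - 5, - 4.61, - 3,-5/3,- 1, - 1, - 7/12, - 5/9, 1/9,8/13 , 0.8, 5/3,4 , 4,  6, 6.66, 7,9] 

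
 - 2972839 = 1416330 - 4389169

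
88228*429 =37849812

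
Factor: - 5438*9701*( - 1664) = 2^8*13^1 * 89^1*109^1*2719^1 = 87782719232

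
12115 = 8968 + 3147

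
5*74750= 373750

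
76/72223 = 76/72223 =0.00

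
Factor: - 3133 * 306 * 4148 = - 2^3 * 3^2 * 13^1  *  17^2 * 61^1*241^1 = - 3976679304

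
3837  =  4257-420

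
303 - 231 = 72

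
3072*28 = 86016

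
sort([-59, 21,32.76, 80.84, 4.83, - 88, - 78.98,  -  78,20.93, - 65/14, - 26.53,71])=[ - 88, - 78.98, - 78, - 59,-26.53,- 65/14,4.83,20.93, 21,32.76,71,80.84 ]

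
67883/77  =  67883/77 =881.60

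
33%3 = 0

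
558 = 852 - 294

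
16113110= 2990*5389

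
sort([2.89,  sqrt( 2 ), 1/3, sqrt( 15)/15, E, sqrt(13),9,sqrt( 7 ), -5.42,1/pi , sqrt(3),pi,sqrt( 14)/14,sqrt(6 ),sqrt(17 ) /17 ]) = [ - 5.42,sqrt( 17)/17,sqrt( 15) /15,  sqrt(14 )/14,  1/pi , 1/3, sqrt(2),sqrt(3 ),sqrt(6), sqrt(7), E,2.89,pi,sqrt(13 ), 9] 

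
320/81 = 3+77/81= 3.95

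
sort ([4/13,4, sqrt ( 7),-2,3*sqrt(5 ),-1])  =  [ - 2,-1,4/13,sqrt(7 ), 4 , 3 * sqrt( 5) ] 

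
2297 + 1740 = 4037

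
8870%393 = 224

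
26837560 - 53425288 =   -  26587728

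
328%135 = 58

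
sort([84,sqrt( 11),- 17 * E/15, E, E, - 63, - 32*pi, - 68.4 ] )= [ - 32*pi, - 68.4, - 63, - 17 * E/15, E, E, sqrt(11),  84 ] 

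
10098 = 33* 306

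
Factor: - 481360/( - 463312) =5^1  *11^1*23^( - 1)*547^1*1259^( - 1) = 30085/28957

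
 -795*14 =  - 11130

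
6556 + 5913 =12469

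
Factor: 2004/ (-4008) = -1/2 =- 2^ (-1 )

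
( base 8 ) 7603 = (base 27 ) 5c2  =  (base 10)3971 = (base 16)F83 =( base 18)c4b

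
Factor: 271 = 271^1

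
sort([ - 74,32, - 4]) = [-74, -4, 32]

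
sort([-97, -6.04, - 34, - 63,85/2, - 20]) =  [ - 97, - 63 , - 34 , - 20,-6.04,85/2 ]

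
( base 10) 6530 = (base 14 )2546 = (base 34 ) 5M2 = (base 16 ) 1982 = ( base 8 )14602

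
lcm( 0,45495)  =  0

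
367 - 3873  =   - 3506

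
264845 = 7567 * 35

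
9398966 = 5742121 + 3656845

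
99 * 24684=2443716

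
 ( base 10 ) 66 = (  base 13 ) 51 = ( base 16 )42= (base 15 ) 46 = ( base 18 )3C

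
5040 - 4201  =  839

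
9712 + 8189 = 17901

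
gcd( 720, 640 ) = 80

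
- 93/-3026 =93/3026 = 0.03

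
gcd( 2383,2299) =1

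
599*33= 19767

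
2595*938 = 2434110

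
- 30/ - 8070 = 1/269 = 0.00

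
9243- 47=9196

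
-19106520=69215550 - 88322070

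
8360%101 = 78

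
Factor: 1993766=2^1 * 996883^1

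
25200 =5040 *5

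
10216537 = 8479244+1737293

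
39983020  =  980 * 40799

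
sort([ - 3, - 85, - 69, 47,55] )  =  [ - 85,  -  69,-3, 47,  55 ]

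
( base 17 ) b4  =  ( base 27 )72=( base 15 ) cb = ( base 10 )191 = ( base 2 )10111111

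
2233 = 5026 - 2793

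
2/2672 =1/1336  =  0.00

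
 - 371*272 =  -100912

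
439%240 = 199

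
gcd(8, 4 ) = 4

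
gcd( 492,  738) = 246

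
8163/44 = 8163/44 = 185.52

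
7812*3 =23436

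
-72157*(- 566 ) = 40840862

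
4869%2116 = 637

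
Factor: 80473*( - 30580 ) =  - 2^2*5^1*11^1*139^1*80473^1 = - 2460864340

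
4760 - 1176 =3584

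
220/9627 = 220/9627 = 0.02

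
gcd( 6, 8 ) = 2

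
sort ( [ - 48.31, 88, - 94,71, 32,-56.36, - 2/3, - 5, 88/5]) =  [ - 94, - 56.36, - 48.31, - 5,  -  2/3,88/5, 32, 71,  88 ] 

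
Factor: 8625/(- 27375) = - 23/73  =  - 23^1 * 73^( - 1 ) 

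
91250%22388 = 1698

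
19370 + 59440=78810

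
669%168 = 165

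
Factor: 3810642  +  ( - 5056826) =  - 1246184 = - 2^3*155773^1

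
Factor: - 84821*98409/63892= - 8347149789/63892  =  - 2^ ( - 2)*3^1*11^2*701^1*15973^( - 1 )*32803^1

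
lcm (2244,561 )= 2244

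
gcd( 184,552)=184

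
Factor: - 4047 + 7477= 3430 = 2^1 *5^1*7^3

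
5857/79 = 5857/79 = 74.14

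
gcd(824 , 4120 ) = 824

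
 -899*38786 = -34868614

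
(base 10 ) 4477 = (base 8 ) 10575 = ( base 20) B3H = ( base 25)742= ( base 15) 14d7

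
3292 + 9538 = 12830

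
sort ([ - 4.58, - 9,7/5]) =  [ - 9, - 4.58, 7/5]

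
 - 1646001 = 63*( - 26127 ) 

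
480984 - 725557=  - 244573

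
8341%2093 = 2062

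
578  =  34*17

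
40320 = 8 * 5040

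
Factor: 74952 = 2^3*3^3*347^1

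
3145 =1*3145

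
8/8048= 1/1006 = 0.00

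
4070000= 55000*74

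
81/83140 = 81/83140  =  0.00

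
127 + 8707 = 8834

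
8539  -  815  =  7724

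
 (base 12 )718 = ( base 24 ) 1ik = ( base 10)1028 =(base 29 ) 16D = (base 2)10000000100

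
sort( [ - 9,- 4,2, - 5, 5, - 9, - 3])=[ - 9, - 9 , - 5, - 4, - 3 , 2,5]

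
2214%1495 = 719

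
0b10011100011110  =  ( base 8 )23436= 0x271E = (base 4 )2130132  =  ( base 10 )10014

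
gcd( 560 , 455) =35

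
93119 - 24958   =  68161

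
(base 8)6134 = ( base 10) 3164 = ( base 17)ag2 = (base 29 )3m3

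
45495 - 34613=10882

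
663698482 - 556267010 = 107431472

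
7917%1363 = 1102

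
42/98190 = 7/16365 = 0.00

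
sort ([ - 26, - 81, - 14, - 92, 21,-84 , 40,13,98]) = [  -  92 , - 84,  -  81, - 26,  -  14,13, 21,40,98 ] 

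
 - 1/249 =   -  1+ 248/249 =- 0.00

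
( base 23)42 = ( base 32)2u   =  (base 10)94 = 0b1011110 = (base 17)59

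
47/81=47/81 = 0.58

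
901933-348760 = 553173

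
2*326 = 652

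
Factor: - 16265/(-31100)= 2^(-2 )*5^ ( - 1)*311^ (-1 )*3253^1 = 3253/6220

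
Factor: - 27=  - 3^3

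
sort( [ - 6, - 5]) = [-6, - 5 ]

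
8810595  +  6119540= 14930135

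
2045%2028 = 17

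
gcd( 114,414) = 6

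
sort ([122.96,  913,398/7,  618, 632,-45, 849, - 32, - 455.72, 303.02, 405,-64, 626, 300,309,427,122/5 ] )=[-455.72,-64, - 45,  -  32,  122/5, 398/7,122.96 , 300, 303.02  ,  309, 405, 427, 618, 626, 632, 849, 913]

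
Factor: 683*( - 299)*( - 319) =11^1 * 13^1*23^1*29^1*683^1=65145223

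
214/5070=107/2535 = 0.04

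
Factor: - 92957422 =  - 2^1*46478711^1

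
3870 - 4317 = - 447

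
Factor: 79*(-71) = - 71^1*79^1 = - 5609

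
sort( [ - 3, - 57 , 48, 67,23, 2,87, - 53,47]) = [ - 57, - 53 , - 3 , 2,23  ,  47, 48, 67,87]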